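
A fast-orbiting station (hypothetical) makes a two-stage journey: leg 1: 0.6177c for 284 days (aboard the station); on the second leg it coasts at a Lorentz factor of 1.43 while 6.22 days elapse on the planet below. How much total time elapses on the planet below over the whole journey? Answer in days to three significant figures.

Leg 1: γ = 1/√(1 − 0.6177²) = 1/√0.6184 = 1.272; Δt_1 = 1.272 × 284 = 361.1 days.
Leg 2: 6.22 days is already measured on the planet below.
Total: 361.1 + 6.220 days.

Δt = 367 days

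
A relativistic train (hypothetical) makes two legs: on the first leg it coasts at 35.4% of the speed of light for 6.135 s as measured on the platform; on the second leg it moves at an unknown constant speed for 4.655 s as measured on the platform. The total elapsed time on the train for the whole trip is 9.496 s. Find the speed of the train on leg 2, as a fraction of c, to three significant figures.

β = 0.590

Leg 1: β = 0.354; γ = 1/√(1 − 0.354²) = 1/√0.8747 = 1.069; τ_1 = 6.135/1.069 = 5.738 s.
Leg 2: speed unknown; τ_2 = 4.655/γ_2.
Total proper time: 5.738 + τ_2 = 9.496, so τ_2 = 9.496 − 5.738 = 3.758 s.
γ_2 = 4.655/3.758 = 1.239; β = √(1 − 1/γ²) = √0.3482.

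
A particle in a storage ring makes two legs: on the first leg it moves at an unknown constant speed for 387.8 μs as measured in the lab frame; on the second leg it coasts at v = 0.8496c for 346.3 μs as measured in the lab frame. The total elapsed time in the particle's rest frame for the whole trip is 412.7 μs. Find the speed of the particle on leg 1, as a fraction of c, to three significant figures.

Leg 1: speed unknown; τ_1 = 387.8/γ_1.
Leg 2: γ = 1/√(1 − 0.8496²) = 1/√0.2782 = 1.896; τ_2 = 346.3/1.896 = 182.6 μs.
Total proper time: τ_1 + 182.6 = 412.7, so τ_1 = 412.7 − 182.6 = 230.1 μs.
γ_1 = 387.8/230.1 = 1.686; β = √(1 − 1/γ²) = √0.6481.

β = 0.805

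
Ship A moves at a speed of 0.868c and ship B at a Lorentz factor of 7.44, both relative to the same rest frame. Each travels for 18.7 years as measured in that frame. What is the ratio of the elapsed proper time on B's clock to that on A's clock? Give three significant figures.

A: γ = 1/√(1 − 0.868²) = 1/√0.2466 = 2.014. B: γ = 7.44.
τ_A/τ_B = γ_B/γ_A = 7.440/2.014 = 3.694, so τ_B/τ_A = 0.2707.

τ_B/τ_A = 0.271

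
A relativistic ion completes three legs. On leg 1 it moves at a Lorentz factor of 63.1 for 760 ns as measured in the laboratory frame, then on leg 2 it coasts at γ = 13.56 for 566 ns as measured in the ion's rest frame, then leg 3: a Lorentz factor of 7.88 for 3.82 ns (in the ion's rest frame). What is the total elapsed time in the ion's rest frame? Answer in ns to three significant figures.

Leg 1: γ = 63.1; τ_1 = 760/63.10 = 12.04 ns.
Leg 2: 566 ns is already measured in the ion's rest frame.
Leg 3: 3.82 ns is already measured in the ion's rest frame.
Total: 12.04 + 566.0 + 3.820 ns.

τ = 582 ns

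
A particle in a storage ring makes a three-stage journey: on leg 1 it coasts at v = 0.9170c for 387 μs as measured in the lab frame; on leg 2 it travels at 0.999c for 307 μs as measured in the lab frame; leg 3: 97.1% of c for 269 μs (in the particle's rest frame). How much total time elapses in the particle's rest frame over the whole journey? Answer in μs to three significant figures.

Leg 1: γ = 1/√(1 − 0.9170²) = 1/√0.1591 = 2.507; τ_1 = 387/2.507 = 154.4 μs.
Leg 2: γ = 1/√(1 − 0.999²) = 1/√0.001999 = 22.37; τ_2 = 307/22.37 = 13.73 μs.
Leg 3: 269 μs is already measured in the particle's rest frame.
Total: 154.4 + 13.73 + 269.0 μs.

τ = 437 μs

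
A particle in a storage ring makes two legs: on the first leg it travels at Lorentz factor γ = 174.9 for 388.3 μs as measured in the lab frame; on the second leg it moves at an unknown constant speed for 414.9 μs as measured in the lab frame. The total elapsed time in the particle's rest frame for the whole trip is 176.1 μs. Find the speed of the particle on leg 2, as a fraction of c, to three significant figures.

Leg 1: γ = 174.9; τ_1 = 388.3/174.9 = 2.220 μs.
Leg 2: speed unknown; τ_2 = 414.9/γ_2.
Total proper time: 2.220 + τ_2 = 176.1, so τ_2 = 176.1 − 2.220 = 173.9 μs.
γ_2 = 414.9/173.9 = 2.386; β = √(1 − 1/γ²) = √0.8244.

β = 0.908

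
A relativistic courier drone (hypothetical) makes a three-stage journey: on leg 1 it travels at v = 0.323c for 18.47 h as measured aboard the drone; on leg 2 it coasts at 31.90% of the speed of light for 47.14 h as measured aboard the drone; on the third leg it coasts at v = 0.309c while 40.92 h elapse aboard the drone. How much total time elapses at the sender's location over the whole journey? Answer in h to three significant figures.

Leg 1: γ = 1/√(1 − 0.323²) = 1/√0.8957 = 1.057; Δt_1 = 1.057 × 18.47 = 19.52 h.
Leg 2: β = 0.3190; γ = 1/√(1 − 0.3190²) = 1/√0.8982 = 1.055; Δt_2 = 1.055 × 47.14 = 49.74 h.
Leg 3: γ = 1/√(1 − 0.309²) = 1/√0.9045 = 1.051; Δt_3 = 1.051 × 40.92 = 43.03 h.
Total: 19.52 + 49.74 + 43.03 h.

Δt = 112 h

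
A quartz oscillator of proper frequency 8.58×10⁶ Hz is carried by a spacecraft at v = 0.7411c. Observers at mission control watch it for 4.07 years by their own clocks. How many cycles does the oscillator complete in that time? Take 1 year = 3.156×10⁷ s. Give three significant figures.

N = 7.40×10¹⁴

γ = 1/√(1 − 0.7411²) = 1/√0.4508 = 1.489
During 4.07 years of lab time, the oscillator's proper time advances by τ = Δt/γ = 4.07/1.489 = 2.733 years = 8.624×10⁷ s.
N = f × τ = 8.58×10⁶ × 8.624×10⁷ = 7.399×10¹⁴.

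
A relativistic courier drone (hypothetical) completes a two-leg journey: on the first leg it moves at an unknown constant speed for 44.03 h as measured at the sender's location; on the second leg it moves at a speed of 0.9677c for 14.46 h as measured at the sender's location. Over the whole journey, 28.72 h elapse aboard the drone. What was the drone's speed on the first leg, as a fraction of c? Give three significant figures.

Leg 1: speed unknown; τ_1 = 44.03/γ_1.
Leg 2: γ = 1/√(1 − 0.9677²) = 1/√0.06356 = 3.967; τ_2 = 14.46/3.967 = 3.645 h.
Total proper time: τ_1 + 3.645 = 28.72, so τ_1 = 28.72 − 3.645 = 25.07 h.
γ_1 = 44.03/25.07 = 1.756; β = √(1 − 1/γ²) = √0.6757.

β = 0.822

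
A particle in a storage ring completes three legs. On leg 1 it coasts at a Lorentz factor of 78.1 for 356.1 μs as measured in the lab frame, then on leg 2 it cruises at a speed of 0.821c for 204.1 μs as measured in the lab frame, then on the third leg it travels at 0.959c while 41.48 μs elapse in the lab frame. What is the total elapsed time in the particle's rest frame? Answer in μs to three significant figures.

Leg 1: γ = 78.1; τ_1 = 356.1/78.10 = 4.560 μs.
Leg 2: γ = 1/√(1 − 0.821²) = 1/√0.3260 = 1.752; τ_2 = 204.1/1.752 = 116.5 μs.
Leg 3: γ = 1/√(1 − 0.959²) = 1/√0.08032 = 3.529; τ_3 = 41.48/3.529 = 11.76 μs.
Total: 4.560 + 116.5 + 11.76 μs.

τ = 133 μs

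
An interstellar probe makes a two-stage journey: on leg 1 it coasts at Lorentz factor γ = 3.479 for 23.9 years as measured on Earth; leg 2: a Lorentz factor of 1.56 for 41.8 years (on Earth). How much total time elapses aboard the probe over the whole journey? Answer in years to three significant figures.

Leg 1: γ = 3.479; τ_1 = 23.9/3.479 = 6.870 years.
Leg 2: γ = 1.56; τ_2 = 41.8/1.560 = 26.79 years.
Total: 6.870 + 26.79 years.

τ = 33.7 years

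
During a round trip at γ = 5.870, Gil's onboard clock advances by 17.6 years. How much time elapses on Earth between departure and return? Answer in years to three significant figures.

γ = 5.870
Earth-frame duration is the dilated interval: Δt = γτ = 5.870 × 17.6 years.

Δt = 103 years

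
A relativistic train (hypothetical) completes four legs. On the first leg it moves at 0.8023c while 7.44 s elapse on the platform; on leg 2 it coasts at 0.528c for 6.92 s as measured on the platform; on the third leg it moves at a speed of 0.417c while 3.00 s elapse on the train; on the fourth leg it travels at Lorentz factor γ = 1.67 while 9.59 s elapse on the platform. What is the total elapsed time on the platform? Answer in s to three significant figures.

Δt = 27.3 s

Leg 1: 7.44 s is already measured on the platform.
Leg 2: 6.92 s is already measured on the platform.
Leg 3: γ = 1/√(1 − 0.417²) = 1/√0.8261 = 1.100; Δt_3 = 1.100 × 3.00 = 3.301 s.
Leg 4: 9.59 s is already measured on the platform.
Total: 7.440 + 6.920 + 3.301 + 9.590 s.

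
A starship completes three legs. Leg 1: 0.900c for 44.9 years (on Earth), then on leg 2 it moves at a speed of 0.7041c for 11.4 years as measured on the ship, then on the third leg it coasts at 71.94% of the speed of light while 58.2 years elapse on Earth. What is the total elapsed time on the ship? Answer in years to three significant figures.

τ = 71.4 years

Leg 1: γ = 1/√(1 − 0.900²) = 1/√0.1900 = 2.294; τ_1 = 44.9/2.294 = 19.57 years.
Leg 2: 11.4 years is already measured on the ship.
Leg 3: β = 0.7194; γ = 1/√(1 − 0.7194²) = 1/√0.4825 = 1.440; τ_3 = 58.2/1.440 = 40.43 years.
Total: 19.57 + 11.40 + 40.43 years.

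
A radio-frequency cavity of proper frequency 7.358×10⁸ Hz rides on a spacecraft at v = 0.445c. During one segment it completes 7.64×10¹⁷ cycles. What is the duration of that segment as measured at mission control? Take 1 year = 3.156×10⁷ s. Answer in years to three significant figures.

Δt = 36.7 years

γ = 1/√(1 − 0.445²) = 1/√0.8020 = 1.117
Proper time for N cycles: τ = N/f = 7.64×10¹⁷/(7.358×10⁸) = 1.038×10⁹ s = 32.90 years.
Lab-frame duration Δt = γτ = 1.117 × 32.90 = 36.74 years.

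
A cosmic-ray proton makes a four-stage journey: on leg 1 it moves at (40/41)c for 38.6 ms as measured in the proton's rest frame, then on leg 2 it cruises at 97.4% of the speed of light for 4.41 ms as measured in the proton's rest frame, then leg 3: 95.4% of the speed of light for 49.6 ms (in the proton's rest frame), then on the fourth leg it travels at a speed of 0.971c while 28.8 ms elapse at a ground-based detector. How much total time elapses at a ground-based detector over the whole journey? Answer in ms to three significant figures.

Δt = 390 ms

Leg 1: γ = 1/√(1 − (40/41)²) = 41/9 ≈ 4.556; Δt_1 = 4.556 × 38.6 = 175.8 ms.
Leg 2: β = 0.974; γ = 1/√(1 − 0.974²) = 1/√0.05132 = 4.414; Δt_2 = 4.414 × 4.41 = 19.47 ms.
Leg 3: β = 0.954; γ = 1/√(1 − 0.954²) = 1/√0.08988 = 3.335; Δt_3 = 3.335 × 49.6 = 165.4 ms.
Leg 4: 28.8 ms is already measured at a ground-based detector.
Total: 175.8 + 19.47 + 165.4 + 28.80 ms.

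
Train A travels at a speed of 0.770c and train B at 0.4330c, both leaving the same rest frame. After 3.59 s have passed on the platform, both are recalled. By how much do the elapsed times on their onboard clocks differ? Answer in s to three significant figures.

A: γ = 1/√(1 − 0.770²) = 1/√0.4071 = 1.567; τ_A = 3.59/1.567 = 2.291 s.
B: γ = 1/√(1 − 0.4330²) = 1/√0.8125 = 1.109; τ_B = 3.59/1.109 = 3.236 s.

|τ_A − τ_B| = 0.945 s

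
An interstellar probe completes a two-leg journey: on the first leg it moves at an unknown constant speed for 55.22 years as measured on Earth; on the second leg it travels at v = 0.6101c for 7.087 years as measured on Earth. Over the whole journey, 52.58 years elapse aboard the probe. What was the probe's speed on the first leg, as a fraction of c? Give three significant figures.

β = 0.526

Leg 1: speed unknown; τ_1 = 55.22/γ_1.
Leg 2: γ = 1/√(1 − 0.6101²) = 1/√0.6278 = 1.262; τ_2 = 7.087/1.262 = 5.615 years.
Total proper time: τ_1 + 5.615 = 52.58, so τ_1 = 52.58 − 5.615 = 46.96 years.
γ_1 = 55.22/46.96 = 1.176; β = √(1 − 1/γ²) = √0.2766.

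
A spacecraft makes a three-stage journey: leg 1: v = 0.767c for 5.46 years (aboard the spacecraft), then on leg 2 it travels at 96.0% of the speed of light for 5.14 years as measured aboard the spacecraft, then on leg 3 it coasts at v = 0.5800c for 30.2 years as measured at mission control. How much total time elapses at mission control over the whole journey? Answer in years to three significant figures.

Leg 1: γ = 1/√(1 − 0.767²) = 1/√0.4117 = 1.558; Δt_1 = 1.558 × 5.46 = 8.509 years.
Leg 2: β = 0.960; γ = 1/√(1 − 0.960²) = 1/√0.07840 = 3.571; Δt_2 = 3.571 × 5.14 = 18.36 years.
Leg 3: 30.2 years is already measured at mission control.
Total: 8.509 + 18.36 + 30.20 years.

Δt = 57.1 years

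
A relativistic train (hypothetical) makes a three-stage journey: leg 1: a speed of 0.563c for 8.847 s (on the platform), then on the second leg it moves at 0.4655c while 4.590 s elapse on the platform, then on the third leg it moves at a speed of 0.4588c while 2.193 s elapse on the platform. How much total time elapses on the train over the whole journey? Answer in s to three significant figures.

Leg 1: γ = 1/√(1 − 0.563²) = 1/√0.6830 = 1.210; τ_1 = 8.847/1.210 = 7.312 s.
Leg 2: γ = 1/√(1 − 0.4655²) = 1/√0.7833 = 1.130; τ_2 = 4.590/1.130 = 4.062 s.
Leg 3: γ = 1/√(1 − 0.4588²) = 1/√0.7895 = 1.125; τ_3 = 2.193/1.125 = 1.949 s.
Total: 7.312 + 4.062 + 1.949 s.

τ = 13.3 s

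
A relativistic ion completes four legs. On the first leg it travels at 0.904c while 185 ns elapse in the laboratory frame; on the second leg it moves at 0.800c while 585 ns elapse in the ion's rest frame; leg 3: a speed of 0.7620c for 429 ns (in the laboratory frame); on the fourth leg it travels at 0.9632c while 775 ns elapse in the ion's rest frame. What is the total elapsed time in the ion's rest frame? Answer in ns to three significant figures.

Leg 1: γ = 1/√(1 − 0.904²) = 1/√0.1828 = 2.339; τ_1 = 185/2.339 = 79.09 ns.
Leg 2: 585 ns is already measured in the ion's rest frame.
Leg 3: γ = 1/√(1 − 0.7620²) = 1/√0.4194 = 1.544; τ_3 = 429/1.544 = 277.8 ns.
Leg 4: 775 ns is already measured in the ion's rest frame.
Total: 79.09 + 585.0 + 277.8 + 775.0 ns.

τ = 1720 ns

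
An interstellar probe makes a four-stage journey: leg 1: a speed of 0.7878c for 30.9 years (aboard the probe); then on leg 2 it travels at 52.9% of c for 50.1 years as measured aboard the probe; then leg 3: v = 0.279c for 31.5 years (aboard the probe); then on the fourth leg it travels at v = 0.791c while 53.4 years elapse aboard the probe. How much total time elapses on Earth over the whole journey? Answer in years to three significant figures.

Δt = 229 years

Leg 1: γ = 1/√(1 − 0.7878²) = 1/√0.3794 = 1.624; Δt_1 = 1.624 × 30.9 = 50.17 years.
Leg 2: β = 0.529; γ = 1/√(1 − 0.529²) = 1/√0.7202 = 1.178; Δt_2 = 1.178 × 50.1 = 59.04 years.
Leg 3: γ = 1/√(1 − 0.279²) = 1/√0.9222 = 1.041; Δt_3 = 1.041 × 31.5 = 32.80 years.
Leg 4: γ = 1/√(1 − 0.791²) = 1/√0.3743 = 1.634; Δt_4 = 1.634 × 53.4 = 87.28 years.
Total: 50.17 + 59.04 + 32.80 + 87.28 years.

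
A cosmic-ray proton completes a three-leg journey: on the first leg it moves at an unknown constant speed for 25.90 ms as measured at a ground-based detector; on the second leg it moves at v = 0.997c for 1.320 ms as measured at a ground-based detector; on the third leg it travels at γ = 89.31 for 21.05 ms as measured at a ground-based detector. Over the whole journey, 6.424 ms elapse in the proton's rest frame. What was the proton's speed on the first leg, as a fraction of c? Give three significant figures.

β = 0.972

Leg 1: speed unknown; τ_1 = 25.90/γ_1.
Leg 2: γ = 1/√(1 − 0.997²) = 1/√0.005991 = 12.92; τ_2 = 1.320/12.92 = 0.1022 ms.
Leg 3: γ = 89.31; τ_3 = 21.05/89.31 = 0.2357 ms.
Total proper time: τ_1 + 0.1022 + 0.2357 = 6.424, so τ_1 = 6.424 − 0.3379 = 6.086 ms.
γ_1 = 25.90/6.086 = 4.256; β = √(1 − 1/γ²) = √0.9448.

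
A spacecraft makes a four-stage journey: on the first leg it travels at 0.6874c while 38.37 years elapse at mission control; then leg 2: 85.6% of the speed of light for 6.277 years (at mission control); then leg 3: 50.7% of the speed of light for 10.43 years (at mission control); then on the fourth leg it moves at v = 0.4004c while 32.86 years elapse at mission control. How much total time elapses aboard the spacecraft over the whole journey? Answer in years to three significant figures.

Leg 1: γ = 1/√(1 − 0.6874²) = 1/√0.5275 = 1.377; τ_1 = 38.37/1.377 = 27.87 years.
Leg 2: β = 0.856; γ = 1/√(1 − 0.856²) = 1/√0.2673 = 1.934; τ_2 = 6.277/1.934 = 3.245 years.
Leg 3: β = 0.507; γ = 1/√(1 − 0.507²) = 1/√0.7430 = 1.160; τ_3 = 10.43/1.160 = 8.990 years.
Leg 4: γ = 1/√(1 − 0.4004²) = 1/√0.8397 = 1.091; τ_4 = 32.86/1.091 = 30.11 years.
Total: 27.87 + 3.245 + 8.990 + 30.11 years.

τ = 70.2 years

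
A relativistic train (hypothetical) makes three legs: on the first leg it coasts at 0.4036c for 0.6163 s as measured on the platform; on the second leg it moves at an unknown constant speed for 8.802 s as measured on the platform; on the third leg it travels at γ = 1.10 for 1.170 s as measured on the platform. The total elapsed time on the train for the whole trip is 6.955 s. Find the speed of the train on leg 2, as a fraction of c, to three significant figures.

Leg 1: γ = 1/√(1 − 0.4036²) = 1/√0.8371 = 1.093; τ_1 = 0.6163/1.093 = 0.5639 s.
Leg 2: speed unknown; τ_2 = 8.802/γ_2.
Leg 3: γ = 1.10; τ_3 = 1.170/1.100 = 1.064 s.
Total proper time: 0.5639 + τ_2 + 1.064 = 6.955, so τ_2 = 6.955 − 1.628 = 5.327 s.
γ_2 = 8.802/5.327 = 1.652; β = √(1 − 1/γ²) = √0.6337.

β = 0.796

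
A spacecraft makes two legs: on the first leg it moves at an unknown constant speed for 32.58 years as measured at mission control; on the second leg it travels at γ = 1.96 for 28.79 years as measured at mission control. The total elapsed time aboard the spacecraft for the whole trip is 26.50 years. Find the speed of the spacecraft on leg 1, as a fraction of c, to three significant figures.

Leg 1: speed unknown; τ_1 = 32.58/γ_1.
Leg 2: γ = 1.96; τ_2 = 28.79/1.960 = 14.69 years.
Total proper time: τ_1 + 14.69 = 26.50, so τ_1 = 26.50 − 14.69 = 11.81 years.
γ_1 = 32.58/11.81 = 2.758; β = √(1 − 1/γ²) = √0.8686.

β = 0.932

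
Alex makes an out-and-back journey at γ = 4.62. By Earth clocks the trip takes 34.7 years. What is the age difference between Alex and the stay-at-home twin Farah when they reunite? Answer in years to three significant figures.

Δt − τ = 27.2 years

γ = 4.62
Alex's elapsed proper time: τ = 34.7/4.620 = 7.511 years.
Age gap = Δt − τ = 34.7 − 7.511 years.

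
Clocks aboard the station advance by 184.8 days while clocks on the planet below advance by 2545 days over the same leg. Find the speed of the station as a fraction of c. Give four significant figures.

v = 0.9974c

The proper time is measured aboard the station (both events occur at the station's location); Δt is measured on the planet below. γ = Δt/τ = 2545/184.8 = 13.77.
β = √(1 − 1/γ²) = √(1 − 0.005273) = √0.9947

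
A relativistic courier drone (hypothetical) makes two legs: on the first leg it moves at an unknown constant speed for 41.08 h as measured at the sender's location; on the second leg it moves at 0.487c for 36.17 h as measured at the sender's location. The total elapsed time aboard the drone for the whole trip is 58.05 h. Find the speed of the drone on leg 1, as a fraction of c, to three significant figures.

Leg 1: speed unknown; τ_1 = 41.08/γ_1.
Leg 2: γ = 1/√(1 − 0.487²) = 1/√0.7628 = 1.145; τ_2 = 36.17/1.145 = 31.59 h.
Total proper time: τ_1 + 31.59 = 58.05, so τ_1 = 58.05 − 31.59 = 26.46 h.
γ_1 = 41.08/26.46 = 1.553; β = √(1 − 1/γ²) = √0.5852.

β = 0.765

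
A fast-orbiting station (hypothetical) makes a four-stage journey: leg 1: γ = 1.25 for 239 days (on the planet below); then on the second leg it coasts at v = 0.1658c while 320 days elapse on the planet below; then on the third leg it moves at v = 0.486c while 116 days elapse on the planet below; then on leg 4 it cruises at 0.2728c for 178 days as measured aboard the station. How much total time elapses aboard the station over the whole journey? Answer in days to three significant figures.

Leg 1: γ = 1.25; τ_1 = 239/1.250 = 191.2 days.
Leg 2: γ = 1/√(1 − 0.1658²) = 1/√0.9725 = 1.014; τ_2 = 320/1.014 = 315.6 days.
Leg 3: γ = 1/√(1 − 0.486²) = 1/√0.7638 = 1.144; τ_3 = 116/1.144 = 101.4 days.
Leg 4: 178 days is already measured aboard the station.
Total: 191.2 + 315.6 + 101.4 + 178.0 days.

τ = 786 days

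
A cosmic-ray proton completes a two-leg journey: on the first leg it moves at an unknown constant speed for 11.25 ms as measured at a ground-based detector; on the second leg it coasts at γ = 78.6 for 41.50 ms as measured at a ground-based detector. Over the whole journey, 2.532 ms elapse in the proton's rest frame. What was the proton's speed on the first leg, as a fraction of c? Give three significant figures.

Leg 1: speed unknown; τ_1 = 11.25/γ_1.
Leg 2: γ = 78.6; τ_2 = 41.50/78.60 = 0.5280 ms.
Total proper time: τ_1 + 0.5280 = 2.532, so τ_1 = 2.532 − 0.5280 = 2.004 ms.
γ_1 = 11.25/2.004 = 5.614; β = √(1 − 1/γ²) = √0.9683.

β = 0.984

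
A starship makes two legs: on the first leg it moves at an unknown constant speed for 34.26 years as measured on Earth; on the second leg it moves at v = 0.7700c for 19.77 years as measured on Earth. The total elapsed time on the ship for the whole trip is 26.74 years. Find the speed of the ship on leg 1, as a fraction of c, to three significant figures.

Leg 1: speed unknown; τ_1 = 34.26/γ_1.
Leg 2: γ = 1/√(1 − 0.7700²) = 1/√0.4071 = 1.567; τ_2 = 19.77/1.567 = 12.61 years.
Total proper time: τ_1 + 12.61 = 26.74, so τ_1 = 26.74 − 12.61 = 14.13 years.
γ_1 = 34.26/14.13 = 2.425; β = √(1 − 1/γ²) = √0.8300.

β = 0.911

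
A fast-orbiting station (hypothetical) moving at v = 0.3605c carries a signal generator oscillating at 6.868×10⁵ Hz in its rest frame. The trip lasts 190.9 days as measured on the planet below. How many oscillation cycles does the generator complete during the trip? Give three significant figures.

N = 1.06×10¹³

γ = 1/√(1 − 0.3605²) = 1/√0.8700 = 1.072
The oscillator's own cycle count is N = f × τ where τ is the proper time aboard the station. τ = Δt/γ = 190.9/1.072 = 178.1 days = 1.538×10⁷ s.
N = 6.868×10⁵ × 1.538×10⁷ = 1.057×10¹³.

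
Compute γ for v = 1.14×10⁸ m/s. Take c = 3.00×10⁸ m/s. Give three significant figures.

γ = 1.08

β = 1.14×10⁸/3.00×10⁸ = 0.3800; γ = 1/√(1 − 0.3800²) = 1.081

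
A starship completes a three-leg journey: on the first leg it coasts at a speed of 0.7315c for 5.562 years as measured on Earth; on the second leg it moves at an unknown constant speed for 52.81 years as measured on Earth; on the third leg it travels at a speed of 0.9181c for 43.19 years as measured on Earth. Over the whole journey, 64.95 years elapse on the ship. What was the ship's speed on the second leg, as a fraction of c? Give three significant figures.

Leg 1: γ = 1/√(1 − 0.7315²) = 1/√0.4649 = 1.467; τ_1 = 5.562/1.467 = 3.792 years.
Leg 2: speed unknown; τ_2 = 52.81/γ_2.
Leg 3: γ = 1/√(1 − 0.9181²) = 1/√0.1571 = 2.523; τ_3 = 43.19/2.523 = 17.12 years.
Total proper time: 3.792 + τ_2 + 17.12 = 64.95, so τ_2 = 64.95 − 20.91 = 44.04 years.
γ_2 = 52.81/44.04 = 1.199; β = √(1 − 1/γ²) = √0.3046.

β = 0.552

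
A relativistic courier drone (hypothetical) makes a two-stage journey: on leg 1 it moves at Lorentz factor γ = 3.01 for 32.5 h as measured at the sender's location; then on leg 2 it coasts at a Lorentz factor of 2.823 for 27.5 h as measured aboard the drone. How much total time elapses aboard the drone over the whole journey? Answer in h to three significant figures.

τ = 38.3 h

Leg 1: γ = 3.01; τ_1 = 32.5/3.010 = 10.80 h.
Leg 2: 27.5 h is already measured aboard the drone.
Total: 10.80 + 27.50 h.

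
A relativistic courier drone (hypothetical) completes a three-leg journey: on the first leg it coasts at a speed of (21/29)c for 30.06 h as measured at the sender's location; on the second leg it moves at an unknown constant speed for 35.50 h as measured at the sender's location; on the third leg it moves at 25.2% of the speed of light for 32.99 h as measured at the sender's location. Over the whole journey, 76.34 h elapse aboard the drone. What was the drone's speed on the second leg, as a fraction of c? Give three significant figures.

Leg 1: γ = 1/√(1 − (21/29)²) = 29/20 = 1.450; τ_1 = 30.06/1.450 = 20.73 h.
Leg 2: speed unknown; τ_2 = 35.50/γ_2.
Leg 3: β = 0.252; γ = 1/√(1 − 0.252²) = 1/√0.9365 = 1.033; τ_3 = 32.99/1.033 = 31.93 h.
Total proper time: 20.73 + τ_2 + 31.93 = 76.34, so τ_2 = 76.34 − 52.66 = 23.68 h.
γ_2 = 35.50/23.68 = 1.499; β = √(1 − 1/γ²) = √0.5549.

β = 0.745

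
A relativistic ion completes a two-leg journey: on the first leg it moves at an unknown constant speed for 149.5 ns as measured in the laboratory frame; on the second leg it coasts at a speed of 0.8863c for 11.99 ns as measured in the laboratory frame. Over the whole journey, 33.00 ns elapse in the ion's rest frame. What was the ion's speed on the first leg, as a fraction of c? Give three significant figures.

Leg 1: speed unknown; τ_1 = 149.5/γ_1.
Leg 2: γ = 1/√(1 − 0.8863²) = 1/√0.2145 = 2.159; τ_2 = 11.99/2.159 = 5.553 ns.
Total proper time: τ_1 + 5.553 = 33.00, so τ_1 = 33.00 − 5.553 = 27.45 ns.
γ_1 = 149.5/27.45 = 5.447; β = √(1 − 1/γ²) = √0.9663.

β = 0.983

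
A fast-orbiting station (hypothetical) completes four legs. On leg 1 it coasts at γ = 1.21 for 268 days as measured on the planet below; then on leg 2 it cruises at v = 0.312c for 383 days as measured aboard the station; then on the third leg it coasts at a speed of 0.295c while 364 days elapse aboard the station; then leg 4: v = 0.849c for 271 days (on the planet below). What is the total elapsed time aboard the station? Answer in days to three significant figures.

τ = 1110 days

Leg 1: γ = 1.21; τ_1 = 268/1.210 = 221.5 days.
Leg 2: 383 days is already measured aboard the station.
Leg 3: 364 days is already measured aboard the station.
Leg 4: γ = 1/√(1 − 0.849²) = 1/√0.2792 = 1.893; τ_4 = 271/1.893 = 143.2 days.
Total: 221.5 + 383.0 + 364.0 + 143.2 days.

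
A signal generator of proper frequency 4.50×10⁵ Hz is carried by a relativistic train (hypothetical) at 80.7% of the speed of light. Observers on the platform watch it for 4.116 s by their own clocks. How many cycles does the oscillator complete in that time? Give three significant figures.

N = 1.09×10⁶

β = 0.807; γ = 1/√(1 − 0.807²) = 1/√0.3488 = 1.693
During 4.116 s of lab time, the oscillator's proper time advances by τ = Δt/γ = 4.116/1.693 = 2.431 s = 2.431×10⁰ s.
N = f × τ = 4.50×10⁵ × 2.431×10⁰ = 1.094×10⁶.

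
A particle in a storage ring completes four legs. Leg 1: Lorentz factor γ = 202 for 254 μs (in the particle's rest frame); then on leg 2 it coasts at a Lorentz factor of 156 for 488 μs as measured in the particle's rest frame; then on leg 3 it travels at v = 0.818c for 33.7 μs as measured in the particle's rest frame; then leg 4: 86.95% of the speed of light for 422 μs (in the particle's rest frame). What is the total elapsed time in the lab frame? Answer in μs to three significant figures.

Δt = 1.28×10⁵ μs

Leg 1: γ = 202; Δt_1 = 202.0 × 254 = 5.131×10⁴ μs.
Leg 2: γ = 156; Δt_2 = 156.0 × 488 = 7.613×10⁴ μs.
Leg 3: γ = 1/√(1 − 0.818²) = 1/√0.3309 = 1.738; Δt_3 = 1.738 × 33.7 = 58.59 μs.
Leg 4: β = 0.8695; γ = 1/√(1 − 0.8695²) = 1/√0.2440 = 2.025; Δt_4 = 2.025 × 422 = 854.4 μs.
Total: 5.131×10⁴ + 7.613×10⁴ + 58.59 + 854.4 μs.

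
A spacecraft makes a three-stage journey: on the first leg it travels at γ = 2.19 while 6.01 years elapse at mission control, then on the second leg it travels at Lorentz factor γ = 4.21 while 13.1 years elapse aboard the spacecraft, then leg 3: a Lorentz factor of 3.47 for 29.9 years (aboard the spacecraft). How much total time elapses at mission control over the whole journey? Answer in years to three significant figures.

Leg 1: 6.01 years is already measured at mission control.
Leg 2: γ = 4.21; Δt_2 = 4.210 × 13.1 = 55.15 years.
Leg 3: γ = 3.47; Δt_3 = 3.470 × 29.9 = 103.8 years.
Total: 6.010 + 55.15 + 103.8 years.

Δt = 165 years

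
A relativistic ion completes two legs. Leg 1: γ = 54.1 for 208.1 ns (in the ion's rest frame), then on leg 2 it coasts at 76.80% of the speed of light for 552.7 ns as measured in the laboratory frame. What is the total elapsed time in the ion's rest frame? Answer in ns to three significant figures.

Leg 1: 208.1 ns is already measured in the ion's rest frame.
Leg 2: β = 0.7680; γ = 1/√(1 − 0.7680²) = 1/√0.4102 = 1.561; τ_2 = 552.7/1.561 = 354.0 ns.
Total: 208.1 + 354.0 ns.

τ = 562 ns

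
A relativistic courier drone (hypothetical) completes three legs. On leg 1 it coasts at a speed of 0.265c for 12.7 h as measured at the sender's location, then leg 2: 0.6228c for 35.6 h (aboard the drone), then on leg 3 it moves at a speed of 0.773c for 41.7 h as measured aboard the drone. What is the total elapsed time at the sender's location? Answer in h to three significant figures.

Δt = 124 h

Leg 1: 12.7 h is already measured at the sender's location.
Leg 2: γ = 1/√(1 − 0.6228²) = 1/√0.6121 = 1.278; Δt_2 = 1.278 × 35.6 = 45.50 h.
Leg 3: γ = 1/√(1 − 0.773²) = 1/√0.4025 = 1.576; Δt_3 = 1.576 × 41.7 = 65.73 h.
Total: 12.70 + 45.50 + 65.73 h.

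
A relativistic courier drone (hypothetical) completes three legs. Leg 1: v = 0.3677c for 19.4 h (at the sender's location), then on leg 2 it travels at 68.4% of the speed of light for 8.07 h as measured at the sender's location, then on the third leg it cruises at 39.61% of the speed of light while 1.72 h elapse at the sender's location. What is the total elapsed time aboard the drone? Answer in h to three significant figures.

τ = 25.5 h

Leg 1: γ = 1/√(1 − 0.3677²) = 1/√0.8648 = 1.075; τ_1 = 19.4/1.075 = 18.04 h.
Leg 2: β = 0.684; γ = 1/√(1 − 0.684²) = 1/√0.5321 = 1.371; τ_2 = 8.07/1.371 = 5.887 h.
Leg 3: β = 0.3961; γ = 1/√(1 − 0.3961²) = 1/√0.8431 = 1.089; τ_3 = 1.72/1.089 = 1.579 h.
Total: 18.04 + 5.887 + 1.579 h.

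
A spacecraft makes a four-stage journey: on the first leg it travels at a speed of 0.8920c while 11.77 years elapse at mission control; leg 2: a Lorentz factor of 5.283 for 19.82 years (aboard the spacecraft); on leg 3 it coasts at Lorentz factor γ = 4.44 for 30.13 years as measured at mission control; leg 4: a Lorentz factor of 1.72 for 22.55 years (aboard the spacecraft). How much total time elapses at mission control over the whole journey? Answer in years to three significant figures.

Δt = 185 years

Leg 1: 11.77 years is already measured at mission control.
Leg 2: γ = 5.283; Δt_2 = 5.283 × 19.82 = 104.7 years.
Leg 3: 30.13 years is already measured at mission control.
Leg 4: γ = 1.72; Δt_4 = 1.720 × 22.55 = 38.79 years.
Total: 11.77 + 104.7 + 30.13 + 38.79 years.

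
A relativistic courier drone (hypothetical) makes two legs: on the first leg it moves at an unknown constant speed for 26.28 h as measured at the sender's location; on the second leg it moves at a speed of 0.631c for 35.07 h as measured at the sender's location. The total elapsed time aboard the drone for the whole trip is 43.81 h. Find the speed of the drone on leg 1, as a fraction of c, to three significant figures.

β = 0.775

Leg 1: speed unknown; τ_1 = 26.28/γ_1.
Leg 2: γ = 1/√(1 − 0.631²) = 1/√0.6018 = 1.289; τ_2 = 35.07/1.289 = 27.21 h.
Total proper time: τ_1 + 27.21 = 43.81, so τ_1 = 43.81 − 27.21 = 16.60 h.
γ_1 = 26.28/16.60 = 1.583; β = √(1 − 1/γ²) = √0.6008.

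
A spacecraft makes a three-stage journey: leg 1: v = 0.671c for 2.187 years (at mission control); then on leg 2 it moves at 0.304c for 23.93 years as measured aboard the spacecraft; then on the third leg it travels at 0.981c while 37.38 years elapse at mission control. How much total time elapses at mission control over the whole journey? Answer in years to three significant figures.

Leg 1: 2.187 years is already measured at mission control.
Leg 2: γ = 1/√(1 − 0.304²) = 1/√0.9076 = 1.050; Δt_2 = 1.050 × 23.93 = 25.12 years.
Leg 3: 37.38 years is already measured at mission control.
Total: 2.187 + 25.12 + 37.38 years.

Δt = 64.7 years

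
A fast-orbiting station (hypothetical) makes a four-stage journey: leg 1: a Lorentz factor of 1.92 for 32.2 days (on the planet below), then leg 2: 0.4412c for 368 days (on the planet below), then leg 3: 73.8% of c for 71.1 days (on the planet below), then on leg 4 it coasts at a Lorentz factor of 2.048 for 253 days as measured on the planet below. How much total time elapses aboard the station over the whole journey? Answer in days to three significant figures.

Leg 1: γ = 1.92; τ_1 = 32.2/1.920 = 16.77 days.
Leg 2: γ = 1/√(1 − 0.4412²) = 1/√0.8053 = 1.114; τ_2 = 368/1.114 = 330.2 days.
Leg 3: β = 0.738; γ = 1/√(1 − 0.738²) = 1/√0.4554 = 1.482; τ_3 = 71.1/1.482 = 47.98 days.
Leg 4: γ = 2.048; τ_4 = 253/2.048 = 123.5 days.
Total: 16.77 + 330.2 + 47.98 + 123.5 days.

τ = 519 days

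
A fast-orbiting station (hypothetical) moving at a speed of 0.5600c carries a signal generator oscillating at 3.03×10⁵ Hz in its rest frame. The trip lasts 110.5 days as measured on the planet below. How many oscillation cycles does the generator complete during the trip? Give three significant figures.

γ = 1/√(1 − 0.5600²) = 1/√0.6864 = 1.207
The oscillator's own cycle count is N = f × τ where τ is the proper time aboard the station. τ = Δt/γ = 110.5/1.207 = 91.55 days = 7.910×10⁶ s.
N = 3.03×10⁵ × 7.910×10⁶ = 2.397×10¹².

N = 2.40×10¹²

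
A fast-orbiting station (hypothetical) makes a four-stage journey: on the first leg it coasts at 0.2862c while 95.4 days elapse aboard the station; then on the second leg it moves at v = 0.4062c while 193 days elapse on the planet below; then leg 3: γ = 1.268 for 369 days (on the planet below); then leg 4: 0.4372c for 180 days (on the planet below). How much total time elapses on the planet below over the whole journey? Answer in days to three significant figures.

Δt = 842 days

Leg 1: γ = 1/√(1 − 0.2862²) = 1/√0.9181 = 1.044; Δt_1 = 1.044 × 95.4 = 99.56 days.
Leg 2: 193 days is already measured on the planet below.
Leg 3: 369 days is already measured on the planet below.
Leg 4: 180 days is already measured on the planet below.
Total: 99.56 + 193.0 + 369.0 + 180.0 days.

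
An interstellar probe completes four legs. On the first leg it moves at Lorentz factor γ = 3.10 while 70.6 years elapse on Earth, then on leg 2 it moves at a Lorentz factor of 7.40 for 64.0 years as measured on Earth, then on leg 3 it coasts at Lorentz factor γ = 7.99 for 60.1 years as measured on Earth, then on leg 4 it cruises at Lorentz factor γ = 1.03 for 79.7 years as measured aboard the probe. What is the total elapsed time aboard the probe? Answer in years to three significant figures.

Leg 1: γ = 3.10; τ_1 = 70.6/3.100 = 22.77 years.
Leg 2: γ = 7.40; τ_2 = 64.0/7.400 = 8.649 years.
Leg 3: γ = 7.99; τ_3 = 60.1/7.990 = 7.522 years.
Leg 4: 79.7 years is already measured aboard the probe.
Total: 22.77 + 8.649 + 7.522 + 79.70 years.

τ = 119 years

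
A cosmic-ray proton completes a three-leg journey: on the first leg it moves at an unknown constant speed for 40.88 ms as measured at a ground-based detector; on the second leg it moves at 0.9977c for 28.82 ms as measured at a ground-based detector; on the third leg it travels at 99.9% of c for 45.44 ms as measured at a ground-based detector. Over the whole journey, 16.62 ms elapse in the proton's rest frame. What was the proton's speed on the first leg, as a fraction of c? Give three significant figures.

Leg 1: speed unknown; τ_1 = 40.88/γ_1.
Leg 2: γ = 1/√(1 − 0.9977²) = 1/√0.004595 = 14.75; τ_2 = 28.82/14.75 = 1.954 ms.
Leg 3: β = 0.999; γ = 1/√(1 − 0.999²) = 1/√0.001999 = 22.37; τ_3 = 45.44/22.37 = 2.032 ms.
Total proper time: τ_1 + 1.954 + 2.032 = 16.62, so τ_1 = 16.62 − 3.985 = 12.63 ms.
γ_1 = 40.88/12.63 = 3.236; β = √(1 − 1/γ²) = √0.9045.

β = 0.951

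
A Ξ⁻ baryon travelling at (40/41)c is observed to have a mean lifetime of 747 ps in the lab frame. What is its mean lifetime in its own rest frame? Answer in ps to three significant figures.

τ₀ = 164 ps

γ = 1/√(1 − (40/41)²) = 41/9 ≈ 4.556
The lab-frame lifetime is the dilated interval; the proper lifetime is τ₀ = Δt/γ = 747/4.556 ps.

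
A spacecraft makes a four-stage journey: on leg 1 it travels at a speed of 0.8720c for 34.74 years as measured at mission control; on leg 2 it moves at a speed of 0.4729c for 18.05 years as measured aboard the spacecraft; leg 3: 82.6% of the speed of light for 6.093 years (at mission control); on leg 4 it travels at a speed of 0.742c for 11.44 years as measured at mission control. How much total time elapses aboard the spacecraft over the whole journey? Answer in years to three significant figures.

τ = 46.2 years

Leg 1: γ = 1/√(1 − 0.8720²) = 1/√0.2396 = 2.043; τ_1 = 34.74/2.043 = 17.01 years.
Leg 2: 18.05 years is already measured aboard the spacecraft.
Leg 3: β = 0.826; γ = 1/√(1 − 0.826²) = 1/√0.3177 = 1.774; τ_3 = 6.093/1.774 = 3.434 years.
Leg 4: γ = 1/√(1 − 0.742²) = 1/√0.4494 = 1.492; τ_4 = 11.44/1.492 = 7.669 years.
Total: 17.01 + 18.05 + 3.434 + 7.669 years.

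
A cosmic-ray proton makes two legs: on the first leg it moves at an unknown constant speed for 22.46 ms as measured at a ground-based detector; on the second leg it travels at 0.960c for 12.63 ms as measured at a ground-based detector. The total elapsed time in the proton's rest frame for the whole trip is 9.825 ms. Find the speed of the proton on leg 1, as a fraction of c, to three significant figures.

Leg 1: speed unknown; τ_1 = 22.46/γ_1.
Leg 2: γ = 1/√(1 − 0.960²) = 25/7 ≈ 3.571; τ_2 = 12.63/3.571 = 3.536 ms.
Total proper time: τ_1 + 3.536 = 9.825, so τ_1 = 9.825 − 3.536 = 6.289 ms.
γ_1 = 22.46/6.289 = 3.572; β = √(1 − 1/γ²) = √0.9216.

β = 0.960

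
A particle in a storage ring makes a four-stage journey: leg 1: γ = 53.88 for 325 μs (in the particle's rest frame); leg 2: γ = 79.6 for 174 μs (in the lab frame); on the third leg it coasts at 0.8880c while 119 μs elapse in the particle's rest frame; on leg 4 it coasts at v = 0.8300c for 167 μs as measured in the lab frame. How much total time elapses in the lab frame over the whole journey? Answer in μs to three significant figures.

Δt = 1.81×10⁴ μs

Leg 1: γ = 53.88; Δt_1 = 53.88 × 325 = 1.751×10⁴ μs.
Leg 2: 174 μs is already measured in the lab frame.
Leg 3: γ = 1/√(1 − 0.8880²) = 1/√0.2115 = 2.175; Δt_3 = 2.175 × 119 = 258.8 μs.
Leg 4: 167 μs is already measured in the lab frame.
Total: 1.751×10⁴ + 174.0 + 258.8 + 167.0 μs.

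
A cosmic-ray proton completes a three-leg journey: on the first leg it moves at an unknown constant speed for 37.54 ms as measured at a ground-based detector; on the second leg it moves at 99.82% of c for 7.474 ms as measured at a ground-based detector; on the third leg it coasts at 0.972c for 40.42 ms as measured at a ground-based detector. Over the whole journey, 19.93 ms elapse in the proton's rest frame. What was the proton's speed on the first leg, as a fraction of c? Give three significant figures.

β = 0.964

Leg 1: speed unknown; τ_1 = 37.54/γ_1.
Leg 2: β = 0.9982; γ = 1/√(1 − 0.9982²) = 1/√0.003597 = 16.67; τ_2 = 7.474/16.67 = 0.4482 ms.
Leg 3: γ = 1/√(1 − 0.972²) = 1/√0.05522 = 4.256; τ_3 = 40.42/4.256 = 9.498 ms.
Total proper time: τ_1 + 0.4482 + 9.498 = 19.93, so τ_1 = 19.93 − 9.946 = 9.984 ms.
γ_1 = 37.54/9.984 = 3.760; β = √(1 − 1/γ²) = √0.9293.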